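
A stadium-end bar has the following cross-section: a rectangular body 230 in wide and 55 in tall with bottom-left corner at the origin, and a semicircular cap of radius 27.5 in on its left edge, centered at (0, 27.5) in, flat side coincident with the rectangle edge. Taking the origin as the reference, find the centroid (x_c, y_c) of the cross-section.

x_c = 104.13 in, y_c = 27.50 in

Part | A | x̄ᵢ | ȳᵢ | A·x̄ᵢ | A·ȳᵢ
rectangular body | 12650.00 | 115.00 | 27.50 | 1454750.00 | 347875.00
semicircular end | 1187.91 | -11.67 | 27.50 | -13864.58 | 32667.65
Σ | 13837.91 |  |  | 1440885.42 | 380542.65
x_c = 1440885.42 / 13837.91 = 104.13 in
y_c = 380542.65 / 13837.91 = 27.50 in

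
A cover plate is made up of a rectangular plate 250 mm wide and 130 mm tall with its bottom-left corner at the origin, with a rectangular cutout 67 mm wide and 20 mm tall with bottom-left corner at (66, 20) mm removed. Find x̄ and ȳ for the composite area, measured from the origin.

plate: A = 250 × 130 = 32500.00, centroid at (125.00, 65.00).
hole: A = −(67 × 20) = -1340.00, centroid at (99.50, 30.00).
ΣA = 31160.00 mm², ΣAx̄ = 3929170.00 mm³, ΣAȳ = 2072300.00 mm³.
x̄ = 3929170.00/31160.00 = 126.10 mm; ȳ = 2072300.00/31160.00 = 66.51 mm.

x̄ = 126.10 mm, ȳ = 66.51 mm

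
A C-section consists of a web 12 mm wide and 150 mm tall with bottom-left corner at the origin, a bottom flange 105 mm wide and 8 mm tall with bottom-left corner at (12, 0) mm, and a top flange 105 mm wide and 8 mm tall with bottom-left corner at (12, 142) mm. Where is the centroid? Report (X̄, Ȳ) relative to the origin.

web: A = 12 × 150 = 1800.00, centroid at (6.00, 75.00).
bottom flange: A = 105 × 8 = 840.00, centroid at (64.50, 4.00).
top flange: A = 105 × 8 = 840.00, centroid at (64.50, 146.00).
ΣA = 3480.00 mm², ΣAX̄ = 119160.00 mm³, ΣAȲ = 261000.00 mm³.
X̄ = 119160.00/3480.00 = 34.24 mm; Ȳ = 261000.00/3480.00 = 75.00 mm.

X̄ = 34.24 mm, Ȳ = 75.00 mm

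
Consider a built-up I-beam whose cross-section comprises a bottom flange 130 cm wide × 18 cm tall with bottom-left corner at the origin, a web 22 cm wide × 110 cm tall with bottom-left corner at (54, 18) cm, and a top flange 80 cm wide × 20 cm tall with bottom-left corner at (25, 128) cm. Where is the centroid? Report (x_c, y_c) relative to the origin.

bottom flange: A = 130 × 18 = 2340.00, centroid at (65.00, 9.00).
web: A = 22 × 110 = 2420.00, centroid at (65.00, 73.00).
top flange: A = 80 × 20 = 1600.00, centroid at (65.00, 138.00).
ΣA = 6360.00 cm²
ΣAx_c = (2340.00)(65.00) + (2420.00)(65.00) + (1600.00)(65.00) = 413400.00 cm³
ΣAy_c = (2340.00)(9.00) + (2420.00)(73.00) + (1600.00)(138.00) = 418520.00 cm³
x_c = 413400.00 / 6360.00 = 65.00 cm
y_c = 418520.00 / 6360.00 = 65.81 cm

x_c = 65.00 cm, y_c = 65.81 cm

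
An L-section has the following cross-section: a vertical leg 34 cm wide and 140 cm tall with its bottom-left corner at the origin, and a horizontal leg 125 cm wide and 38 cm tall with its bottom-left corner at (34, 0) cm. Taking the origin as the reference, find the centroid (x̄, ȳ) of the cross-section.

Part | A | x̄ᵢ | ȳᵢ | A·x̄ᵢ | A·ȳᵢ
vertical leg | 4760.00 | 17.00 | 70.00 | 80920.00 | 333200.00
horizontal leg | 4750.00 | 96.50 | 19.00 | 458375.00 | 90250.00
Σ | 9510.00 |  |  | 539295.00 | 423450.00
x̄ = 539295.00 / 9510.00 = 56.71 cm
ȳ = 423450.00 / 9510.00 = 44.53 cm

x̄ = 56.71 cm, ȳ = 44.53 cm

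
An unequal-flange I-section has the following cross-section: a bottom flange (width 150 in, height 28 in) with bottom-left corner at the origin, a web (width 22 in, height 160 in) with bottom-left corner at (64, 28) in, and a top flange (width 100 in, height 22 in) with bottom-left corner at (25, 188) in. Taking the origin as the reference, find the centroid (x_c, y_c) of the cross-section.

x_c = 75.00 in, y_c = 88.38 in

bottom flange: A = 150 × 28 = 4200.00, centroid at (75.00, 14.00).
web: A = 22 × 160 = 3520.00, centroid at (75.00, 108.00).
top flange: A = 100 × 22 = 2200.00, centroid at (75.00, 199.00).
ΣA = 9920.00 in²
ΣAx_c = (4200.00)(75.00) + (3520.00)(75.00) + (2200.00)(75.00) = 744000.00 in³
ΣAy_c = (4200.00)(14.00) + (3520.00)(108.00) + (2200.00)(199.00) = 876760.00 in³
x_c = 744000.00 / 9920.00 = 75.00 in
y_c = 876760.00 / 9920.00 = 88.38 in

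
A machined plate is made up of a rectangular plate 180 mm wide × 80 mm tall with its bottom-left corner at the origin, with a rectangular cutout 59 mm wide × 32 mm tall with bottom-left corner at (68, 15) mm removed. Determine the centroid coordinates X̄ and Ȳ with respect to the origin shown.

plate: A = 180 × 80 = 14400.00, centroid at (90.00, 40.00).
hole: A = −(59 × 32) = -1888.00, centroid at (97.50, 31.00).
ΣA = 12512.00 mm²
ΣAX̄ = (14400.00)(90.00) + (-1888.00)(97.50) = 1111920.00 mm³
ΣAȲ = (14400.00)(40.00) + (-1888.00)(31.00) = 517472.00 mm³
X̄ = 1111920.00 / 12512.00 = 88.87 mm
Ȳ = 517472.00 / 12512.00 = 41.36 mm

X̄ = 88.87 mm, Ȳ = 41.36 mm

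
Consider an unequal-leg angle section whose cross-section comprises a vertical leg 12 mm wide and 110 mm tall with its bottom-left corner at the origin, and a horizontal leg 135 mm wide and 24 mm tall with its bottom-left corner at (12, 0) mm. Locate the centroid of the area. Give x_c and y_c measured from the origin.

x_c = 58.22 mm, y_c = 24.45 mm

Part | A | x̄ᵢ | ȳᵢ | A·x̄ᵢ | A·ȳᵢ
vertical leg | 1320.00 | 6.00 | 55.00 | 7920.00 | 72600.00
horizontal leg | 3240.00 | 79.50 | 12.00 | 257580.00 | 38880.00
Σ | 4560.00 |  |  | 265500.00 | 111480.00
x_c = 265500.00 / 4560.00 = 58.22 mm
y_c = 111480.00 / 4560.00 = 24.45 mm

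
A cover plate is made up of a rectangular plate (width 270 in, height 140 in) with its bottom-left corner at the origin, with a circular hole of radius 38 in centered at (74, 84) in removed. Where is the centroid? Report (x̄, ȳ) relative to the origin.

x̄ = 143.32 in, ȳ = 68.09 in

plate: A = 270 × 140 = 37800.00, centroid at (135.00, 70.00).
hole: A = −π·38² = -4536.46, centroid at (74.00, 84.00).
ΣA = 33263.54 in², ΣAx̄ = 4767301.98 in³, ΣAȳ = 2264937.38 in³.
x̄ = 4767301.98/33263.54 = 143.32 in; ȳ = 2264937.38/33263.54 = 68.09 in.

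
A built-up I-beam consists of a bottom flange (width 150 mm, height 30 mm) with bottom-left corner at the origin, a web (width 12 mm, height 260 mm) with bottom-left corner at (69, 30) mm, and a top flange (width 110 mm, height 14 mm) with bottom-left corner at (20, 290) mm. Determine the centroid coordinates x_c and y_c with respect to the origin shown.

Part | A | x̄ᵢ | ȳᵢ | A·x̄ᵢ | A·ȳᵢ
bottom flange | 4500.00 | 75.00 | 15.00 | 337500.00 | 67500.00
web | 3120.00 | 75.00 | 160.00 | 234000.00 | 499200.00
top flange | 1540.00 | 75.00 | 297.00 | 115500.00 | 457380.00
Σ | 9160.00 |  |  | 687000.00 | 1024080.00
x_c = 687000.00 / 9160.00 = 75.00 mm
y_c = 1024080.00 / 9160.00 = 111.80 mm

x_c = 75.00 mm, y_c = 111.80 mm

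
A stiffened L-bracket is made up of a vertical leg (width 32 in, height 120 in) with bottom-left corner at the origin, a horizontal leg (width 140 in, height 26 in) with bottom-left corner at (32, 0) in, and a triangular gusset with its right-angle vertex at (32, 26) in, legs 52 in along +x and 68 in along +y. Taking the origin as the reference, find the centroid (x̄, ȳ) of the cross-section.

vertical leg: A = 32 × 120 = 3840.00, centroid at (16.00, 60.00).
horizontal leg: A = 140 × 26 = 3640.00, centroid at (102.00, 13.00).
gusset: A = ½·52·68 = 1768.00, centroid at (49.33, 48.67).
ΣA = 9248.00 in²
ΣAx̄ = (3840.00)(16.00) + (3640.00)(102.00) + (1768.00)(49.33) = 519941.33 in³
ΣAȳ = (3840.00)(60.00) + (3640.00)(13.00) + (1768.00)(48.67) = 363762.67 in³
x̄ = 519941.33 / 9248.00 = 56.22 in
ȳ = 363762.67 / 9248.00 = 39.33 in

x̄ = 56.22 in, ȳ = 39.33 in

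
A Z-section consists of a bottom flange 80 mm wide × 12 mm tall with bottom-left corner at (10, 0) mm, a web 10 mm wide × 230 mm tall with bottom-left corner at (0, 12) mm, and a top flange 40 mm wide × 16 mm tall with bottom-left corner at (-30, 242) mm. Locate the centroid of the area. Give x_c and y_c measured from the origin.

x_c = 13.62 mm, y_c = 117.40 mm

bottom flange: A = 80 × 12 = 960.00, centroid at (50.00, 6.00).
web: A = 10 × 230 = 2300.00, centroid at (5.00, 127.00).
top flange: A = 40 × 16 = 640.00, centroid at (-10.00, 250.00).
ΣA = 3900.00 mm², ΣAx_c = 53100.00 mm³, ΣAy_c = 457860.00 mm³.
x_c = 53100.00/3900.00 = 13.62 mm; y_c = 457860.00/3900.00 = 117.40 mm.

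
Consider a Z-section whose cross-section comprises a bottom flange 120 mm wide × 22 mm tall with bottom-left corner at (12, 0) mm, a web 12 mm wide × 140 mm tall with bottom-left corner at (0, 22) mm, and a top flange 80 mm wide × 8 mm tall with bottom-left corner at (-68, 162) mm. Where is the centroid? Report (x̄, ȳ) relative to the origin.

Part | A | x̄ᵢ | ȳᵢ | A·x̄ᵢ | A·ȳᵢ
bottom flange | 2640.00 | 72.00 | 11.00 | 190080.00 | 29040.00
web | 1680.00 | 6.00 | 92.00 | 10080.00 | 154560.00
top flange | 640.00 | -28.00 | 166.00 | -17920.00 | 106240.00
Σ | 4960.00 |  |  | 182240.00 | 289840.00
x̄ = 182240.00 / 4960.00 = 36.74 mm
ȳ = 289840.00 / 4960.00 = 58.44 mm

x̄ = 36.74 mm, ȳ = 58.44 mm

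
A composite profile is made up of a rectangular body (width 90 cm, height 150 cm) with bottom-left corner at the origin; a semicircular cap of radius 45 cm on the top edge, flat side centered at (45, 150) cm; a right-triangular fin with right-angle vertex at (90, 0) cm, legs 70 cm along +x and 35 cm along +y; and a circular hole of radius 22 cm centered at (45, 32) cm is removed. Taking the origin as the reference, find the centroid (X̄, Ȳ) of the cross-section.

Part | A | x̄ᵢ | ȳᵢ | A·x̄ᵢ | A·ȳᵢ
rectangular body | 13500.00 | 45.00 | 75.00 | 607500.00 | 1012500.00
semicircular top | 3180.86 | 45.00 | 169.10 | 143138.82 | 537879.38
triangular fin | 1225.00 | 113.33 | 11.67 | 138833.33 | 14291.67
hole | -1520.53 | 45.00 | 32.00 | -68423.89 | -48656.99
Σ | 16385.33 |  |  | 821048.26 | 1516014.06
X̄ = 821048.26 / 16385.33 = 50.11 cm
Ȳ = 1516014.06 / 16385.33 = 92.52 cm

X̄ = 50.11 cm, Ȳ = 92.52 cm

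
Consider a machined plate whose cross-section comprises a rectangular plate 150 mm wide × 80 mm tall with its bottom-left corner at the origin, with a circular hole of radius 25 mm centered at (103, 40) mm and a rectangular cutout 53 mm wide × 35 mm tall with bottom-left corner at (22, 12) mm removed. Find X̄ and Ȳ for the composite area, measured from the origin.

plate: A = 150 × 80 = 12000.00, centroid at (75.00, 40.00).
hole 1: A = −π·25² = -1963.50, centroid at (103.00, 40.00).
hole 2: A = −(53 × 35) = -1855.00, centroid at (48.50, 29.50).
ΣA = 8181.50 mm², ΣAX̄ = 607792.47 mm³, ΣAȲ = 346737.68 mm³.
X̄ = 607792.47/8181.50 = 74.29 mm; Ȳ = 346737.68/8181.50 = 42.38 mm.

X̄ = 74.29 mm, Ȳ = 42.38 mm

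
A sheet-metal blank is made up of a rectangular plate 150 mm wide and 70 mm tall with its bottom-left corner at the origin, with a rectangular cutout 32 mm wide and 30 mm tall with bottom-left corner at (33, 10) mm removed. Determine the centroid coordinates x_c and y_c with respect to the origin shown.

x_c = 77.62 mm, y_c = 36.01 mm

plate: A = 150 × 70 = 10500.00, centroid at (75.00, 35.00).
hole: A = −(32 × 30) = -960.00, centroid at (49.00, 25.00).
ΣA = 9540.00 mm²
ΣAx_c = (10500.00)(75.00) + (-960.00)(49.00) = 740460.00 mm³
ΣAy_c = (10500.00)(35.00) + (-960.00)(25.00) = 343500.00 mm³
x_c = 740460.00 / 9540.00 = 77.62 mm
y_c = 343500.00 / 9540.00 = 36.01 mm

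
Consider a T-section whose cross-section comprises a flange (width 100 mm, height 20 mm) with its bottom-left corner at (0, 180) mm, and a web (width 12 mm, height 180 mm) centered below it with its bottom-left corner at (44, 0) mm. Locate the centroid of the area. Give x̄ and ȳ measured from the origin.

web: A = 12 × 180 = 2160.00, centroid at (50.00, 90.00).
flange: A = 100 × 20 = 2000.00, centroid at (50.00, 190.00).
ΣA = 4160.00 mm²
ΣAx̄ = (2160.00)(50.00) + (2000.00)(50.00) = 208000.00 mm³
ΣAȳ = (2160.00)(90.00) + (2000.00)(190.00) = 574400.00 mm³
x̄ = 208000.00 / 4160.00 = 50.00 mm
ȳ = 574400.00 / 4160.00 = 138.08 mm

x̄ = 50.00 mm, ȳ = 138.08 mm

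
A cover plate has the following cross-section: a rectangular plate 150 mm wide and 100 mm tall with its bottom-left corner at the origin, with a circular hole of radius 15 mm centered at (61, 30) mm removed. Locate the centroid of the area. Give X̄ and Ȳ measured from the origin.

X̄ = 75.69 mm, Ȳ = 50.99 mm

plate: A = 150 × 100 = 15000.00, centroid at (75.00, 50.00).
hole: A = −π·15² = -706.86, centroid at (61.00, 30.00).
ΣA = 14293.14 mm²
ΣAX̄ = (15000.00)(75.00) + (-706.86)(61.00) = 1081881.64 mm³
ΣAȲ = (15000.00)(50.00) + (-706.86)(30.00) = 728794.25 mm³
X̄ = 1081881.64 / 14293.14 = 75.69 mm
Ȳ = 728794.25 / 14293.14 = 50.99 mm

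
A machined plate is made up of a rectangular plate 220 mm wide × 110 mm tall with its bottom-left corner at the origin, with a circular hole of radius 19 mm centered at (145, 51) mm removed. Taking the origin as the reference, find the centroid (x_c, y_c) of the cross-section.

x_c = 108.28 mm, y_c = 55.20 mm

Part | A | x̄ᵢ | ȳᵢ | A·x̄ᵢ | A·ȳᵢ
plate | 24200.00 | 110.00 | 55.00 | 2662000.00 | 1331000.00
hole | -1134.11 | 145.00 | 51.00 | -164446.67 | -57839.86
Σ | 23065.89 |  |  | 2497553.33 | 1273160.14
x_c = 2497553.33 / 23065.89 = 108.28 mm
y_c = 1273160.14 / 23065.89 = 55.20 mm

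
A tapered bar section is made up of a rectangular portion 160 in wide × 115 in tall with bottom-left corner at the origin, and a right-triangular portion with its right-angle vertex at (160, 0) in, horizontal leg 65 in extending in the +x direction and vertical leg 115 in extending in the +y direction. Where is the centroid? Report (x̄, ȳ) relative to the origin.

x̄ = 97.16 in, ȳ = 54.26 in

Part | A | x̄ᵢ | ȳᵢ | A·x̄ᵢ | A·ȳᵢ
rectangular portion | 18400.00 | 80.00 | 57.50 | 1472000.00 | 1058000.00
triangular portion | 3737.50 | 181.67 | 38.33 | 678979.17 | 143270.83
Σ | 22137.50 |  |  | 2150979.17 | 1201270.83
x̄ = 2150979.17 / 22137.50 = 97.16 in
ȳ = 1201270.83 / 22137.50 = 54.26 in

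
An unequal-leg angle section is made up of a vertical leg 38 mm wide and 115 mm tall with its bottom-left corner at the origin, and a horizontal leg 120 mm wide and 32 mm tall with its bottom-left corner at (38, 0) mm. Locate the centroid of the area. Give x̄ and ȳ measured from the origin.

Part | A | x̄ᵢ | ȳᵢ | A·x̄ᵢ | A·ȳᵢ
vertical leg | 4370.00 | 19.00 | 57.50 | 83030.00 | 251275.00
horizontal leg | 3840.00 | 98.00 | 16.00 | 376320.00 | 61440.00
Σ | 8210.00 |  |  | 459350.00 | 312715.00
x̄ = 459350.00 / 8210.00 = 55.95 mm
ȳ = 312715.00 / 8210.00 = 38.09 mm

x̄ = 55.95 mm, ȳ = 38.09 mm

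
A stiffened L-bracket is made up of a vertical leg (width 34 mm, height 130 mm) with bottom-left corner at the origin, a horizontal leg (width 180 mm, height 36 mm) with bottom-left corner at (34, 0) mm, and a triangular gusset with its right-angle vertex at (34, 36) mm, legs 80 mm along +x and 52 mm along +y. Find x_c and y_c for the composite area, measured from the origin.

x_c = 77.41 mm, y_c = 39.67 mm

vertical leg: A = 34 × 130 = 4420.00, centroid at (17.00, 65.00).
horizontal leg: A = 180 × 36 = 6480.00, centroid at (124.00, 18.00).
gusset: A = ½·80·52 = 2080.00, centroid at (60.67, 53.33).
ΣA = 12980.00 mm²
ΣAx_c = (4420.00)(17.00) + (6480.00)(124.00) + (2080.00)(60.67) = 1004846.67 mm³
ΣAy_c = (4420.00)(65.00) + (6480.00)(18.00) + (2080.00)(53.33) = 514873.33 mm³
x_c = 1004846.67 / 12980.00 = 77.41 mm
y_c = 514873.33 / 12980.00 = 39.67 mm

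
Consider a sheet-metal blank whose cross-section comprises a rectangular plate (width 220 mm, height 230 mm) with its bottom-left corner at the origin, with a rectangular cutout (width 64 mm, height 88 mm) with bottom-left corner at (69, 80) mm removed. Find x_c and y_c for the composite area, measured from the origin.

plate: A = 220 × 230 = 50600.00, centroid at (110.00, 115.00).
hole: A = −(64 × 88) = -5632.00, centroid at (101.00, 124.00).
ΣA = 44968.00 mm², ΣAx_c = 4997168.00 mm³, ΣAy_c = 5120632.00 mm³.
x_c = 4997168.00/44968.00 = 111.13 mm; y_c = 5120632.00/44968.00 = 113.87 mm.

x_c = 111.13 mm, y_c = 113.87 mm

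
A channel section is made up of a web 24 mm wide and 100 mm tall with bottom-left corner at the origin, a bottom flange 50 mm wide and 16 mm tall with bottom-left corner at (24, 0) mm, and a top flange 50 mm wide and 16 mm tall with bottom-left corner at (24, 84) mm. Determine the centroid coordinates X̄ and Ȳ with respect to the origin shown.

X̄ = 26.80 mm, Ȳ = 50.00 mm

web: A = 24 × 100 = 2400.00, centroid at (12.00, 50.00).
bottom flange: A = 50 × 16 = 800.00, centroid at (49.00, 8.00).
top flange: A = 50 × 16 = 800.00, centroid at (49.00, 92.00).
ΣA = 4000.00 mm², ΣAX̄ = 107200.00 mm³, ΣAȲ = 200000.00 mm³.
X̄ = 107200.00/4000.00 = 26.80 mm; Ȳ = 200000.00/4000.00 = 50.00 mm.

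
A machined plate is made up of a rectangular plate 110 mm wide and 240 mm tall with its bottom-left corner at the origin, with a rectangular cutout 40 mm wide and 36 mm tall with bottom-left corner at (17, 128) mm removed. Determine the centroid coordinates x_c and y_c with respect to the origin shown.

x_c = 56.04 mm, y_c = 118.50 mm

plate: A = 110 × 240 = 26400.00, centroid at (55.00, 120.00).
hole: A = −(40 × 36) = -1440.00, centroid at (37.00, 146.00).
ΣA = 24960.00 mm²
ΣAx_c = (26400.00)(55.00) + (-1440.00)(37.00) = 1398720.00 mm³
ΣAy_c = (26400.00)(120.00) + (-1440.00)(146.00) = 2957760.00 mm³
x_c = 1398720.00 / 24960.00 = 56.04 mm
y_c = 2957760.00 / 24960.00 = 118.50 mm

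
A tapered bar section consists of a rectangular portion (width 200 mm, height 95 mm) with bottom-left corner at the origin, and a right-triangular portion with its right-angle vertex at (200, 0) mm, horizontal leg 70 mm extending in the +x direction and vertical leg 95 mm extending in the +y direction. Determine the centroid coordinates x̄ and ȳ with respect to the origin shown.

x̄ = 118.37 mm, ȳ = 45.14 mm

rectangular portion: A = 200 × 95 = 19000.00, centroid at (100.00, 47.50).
triangular portion: A = ½·70·95 = 3325.00, centroid at (223.33, 31.67).
ΣA = 22325.00 mm², ΣAx̄ = 2642583.33 mm³, ΣAȳ = 1007791.67 mm³.
x̄ = 2642583.33/22325.00 = 118.37 mm; ȳ = 1007791.67/22325.00 = 45.14 mm.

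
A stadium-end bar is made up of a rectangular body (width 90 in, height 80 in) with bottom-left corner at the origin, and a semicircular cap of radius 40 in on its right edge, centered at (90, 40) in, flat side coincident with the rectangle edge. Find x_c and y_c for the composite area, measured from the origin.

Part | A | x̄ᵢ | ȳᵢ | A·x̄ᵢ | A·ȳᵢ
rectangular body | 7200.00 | 45.00 | 40.00 | 324000.00 | 288000.00
semicircular end | 2513.27 | 106.98 | 40.00 | 268861.34 | 100530.96
Σ | 9713.27 |  |  | 592861.34 | 388530.96
x_c = 592861.34 / 9713.27 = 61.04 in
y_c = 388530.96 / 9713.27 = 40.00 in

x_c = 61.04 in, y_c = 40.00 in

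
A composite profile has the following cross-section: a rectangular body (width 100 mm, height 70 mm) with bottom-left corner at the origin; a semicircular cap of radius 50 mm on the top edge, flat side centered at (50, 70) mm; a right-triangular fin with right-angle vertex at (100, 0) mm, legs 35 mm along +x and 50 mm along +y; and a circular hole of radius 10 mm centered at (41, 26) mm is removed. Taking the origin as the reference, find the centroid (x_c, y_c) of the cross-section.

x_c = 54.94 mm, y_c = 53.07 mm

rectangular body: A = 100 × 70 = 7000.00, centroid at (50.00, 35.00).
semicircular top: A = ½π·50² = 3926.99, centroid at (50.00, 91.22).
triangular fin: A = ½·35·50 = 875.00, centroid at (111.67, 16.67).
hole: A = −π·10² = -314.16, centroid at (41.00, 26.00).
ΣA = 11487.83 mm², ΣAx_c = 631177.34 mm³, ΣAy_c = 609637.88 mm³.
x_c = 631177.34/11487.83 = 54.94 mm; y_c = 609637.88/11487.83 = 53.07 mm.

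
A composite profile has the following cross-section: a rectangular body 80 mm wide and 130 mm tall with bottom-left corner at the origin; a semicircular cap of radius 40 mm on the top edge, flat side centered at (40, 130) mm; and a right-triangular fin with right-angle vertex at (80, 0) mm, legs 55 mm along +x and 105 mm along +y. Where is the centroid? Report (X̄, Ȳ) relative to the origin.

X̄ = 50.66 mm, Ȳ = 72.56 mm

Part | A | x̄ᵢ | ȳᵢ | A·x̄ᵢ | A·ȳᵢ
rectangular body | 10400.00 | 40.00 | 65.00 | 416000.00 | 676000.00
semicircular top | 2513.27 | 40.00 | 146.98 | 100530.96 | 369392.30
triangular fin | 2887.50 | 98.33 | 35.00 | 283937.50 | 101062.50
Σ | 15800.77 |  |  | 800468.46 | 1146454.80
X̄ = 800468.46 / 15800.77 = 50.66 mm
Ȳ = 1146454.80 / 15800.77 = 72.56 mm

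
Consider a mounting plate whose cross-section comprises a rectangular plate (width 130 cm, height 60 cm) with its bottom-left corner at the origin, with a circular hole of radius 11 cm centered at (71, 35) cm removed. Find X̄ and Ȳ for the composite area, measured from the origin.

plate: A = 130 × 60 = 7800.00, centroid at (65.00, 30.00).
hole: A = −π·11² = -380.13, centroid at (71.00, 35.00).
ΣA = 7419.87 cm²
ΣAX̄ = (7800.00)(65.00) + (-380.13)(71.00) = 480010.58 cm³
ΣAȲ = (7800.00)(30.00) + (-380.13)(35.00) = 220695.36 cm³
X̄ = 480010.58 / 7419.87 = 64.69 cm
Ȳ = 220695.36 / 7419.87 = 29.74 cm

X̄ = 64.69 cm, Ȳ = 29.74 cm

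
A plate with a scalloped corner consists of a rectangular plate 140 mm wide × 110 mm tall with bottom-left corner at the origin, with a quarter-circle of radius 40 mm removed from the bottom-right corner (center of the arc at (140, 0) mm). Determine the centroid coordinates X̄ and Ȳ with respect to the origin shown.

X̄ = 65.29 mm, Ȳ = 58.38 mm

Part | A | x̄ᵢ | ȳᵢ | A·x̄ᵢ | A·ȳᵢ
plate | 15400.00 | 70.00 | 55.00 | 1078000.00 | 847000.00
removed quarter-circle | -1256.64 | 123.02 | 16.98 | -154595.86 | -21333.33
Σ | 14143.36 |  |  | 923404.14 | 825666.67
X̄ = 923404.14 / 14143.36 = 65.29 mm
Ȳ = 825666.67 / 14143.36 = 58.38 mm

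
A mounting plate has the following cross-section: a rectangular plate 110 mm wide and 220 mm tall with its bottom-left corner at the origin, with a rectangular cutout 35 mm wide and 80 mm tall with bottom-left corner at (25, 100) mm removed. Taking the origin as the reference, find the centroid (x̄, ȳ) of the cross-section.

x̄ = 56.64 mm, ȳ = 106.07 mm

plate: A = 110 × 220 = 24200.00, centroid at (55.00, 110.00).
hole: A = −(35 × 80) = -2800.00, centroid at (42.50, 140.00).
ΣA = 21400.00 mm²
ΣAx̄ = (24200.00)(55.00) + (-2800.00)(42.50) = 1212000.00 mm³
ΣAȳ = (24200.00)(110.00) + (-2800.00)(140.00) = 2270000.00 mm³
x̄ = 1212000.00 / 21400.00 = 56.64 mm
ȳ = 2270000.00 / 21400.00 = 106.07 mm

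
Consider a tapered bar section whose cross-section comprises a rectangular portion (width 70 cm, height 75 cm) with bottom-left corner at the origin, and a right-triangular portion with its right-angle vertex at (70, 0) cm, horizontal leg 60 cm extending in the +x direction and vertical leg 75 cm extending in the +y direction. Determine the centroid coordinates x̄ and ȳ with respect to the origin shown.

x̄ = 51.50 cm, ȳ = 33.75 cm

rectangular portion: A = 70 × 75 = 5250.00, centroid at (35.00, 37.50).
triangular portion: A = ½·60·75 = 2250.00, centroid at (90.00, 25.00).
ΣA = 7500.00 cm²
ΣAx̄ = (5250.00)(35.00) + (2250.00)(90.00) = 386250.00 cm³
ΣAȳ = (5250.00)(37.50) + (2250.00)(25.00) = 253125.00 cm³
x̄ = 386250.00 / 7500.00 = 51.50 cm
ȳ = 253125.00 / 7500.00 = 33.75 cm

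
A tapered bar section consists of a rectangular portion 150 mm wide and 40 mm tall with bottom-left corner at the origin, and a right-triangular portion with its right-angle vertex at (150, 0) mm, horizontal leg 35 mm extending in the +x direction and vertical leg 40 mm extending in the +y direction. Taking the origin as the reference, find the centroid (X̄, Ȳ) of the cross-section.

rectangular portion: A = 150 × 40 = 6000.00, centroid at (75.00, 20.00).
triangular portion: A = ½·35·40 = 700.00, centroid at (161.67, 13.33).
ΣA = 6700.00 mm², ΣAX̄ = 563166.67 mm³, ΣAȲ = 129333.33 mm³.
X̄ = 563166.67/6700.00 = 84.05 mm; Ȳ = 129333.33/6700.00 = 19.30 mm.

X̄ = 84.05 mm, Ȳ = 19.30 mm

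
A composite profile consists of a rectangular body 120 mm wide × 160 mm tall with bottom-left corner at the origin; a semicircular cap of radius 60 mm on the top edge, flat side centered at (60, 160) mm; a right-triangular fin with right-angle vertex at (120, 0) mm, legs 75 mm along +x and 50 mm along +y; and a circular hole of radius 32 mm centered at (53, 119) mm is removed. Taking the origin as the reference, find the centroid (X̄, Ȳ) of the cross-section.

X̄ = 67.74 mm, Ȳ = 94.98 mm

rectangular body: A = 120 × 160 = 19200.00, centroid at (60.00, 80.00).
semicircular top: A = ½π·60² = 5654.87, centroid at (60.00, 185.46).
triangular fin: A = ½·75·50 = 1875.00, centroid at (145.00, 16.67).
hole: A = −π·32² = -3216.99, centroid at (53.00, 119.00).
ΣA = 23512.88 mm²
ΣAX̄ = (19200.00)(60.00) + (5654.87)(60.00) + (1875.00)(145.00) + (-3216.99)(53.00) = 1592666.49 mm³
ΣAȲ = (19200.00)(80.00) + (5654.87)(185.46) + (1875.00)(16.67) + (-3216.99)(119.00) = 2233206.77 mm³
X̄ = 1592666.49 / 23512.88 = 67.74 mm
Ȳ = 2233206.77 / 23512.88 = 94.98 mm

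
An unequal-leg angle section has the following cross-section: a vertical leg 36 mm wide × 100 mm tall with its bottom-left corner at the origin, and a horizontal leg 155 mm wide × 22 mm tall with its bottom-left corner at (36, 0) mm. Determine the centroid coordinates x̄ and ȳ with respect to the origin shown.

Part | A | x̄ᵢ | ȳᵢ | A·x̄ᵢ | A·ȳᵢ
vertical leg | 3600.00 | 18.00 | 50.00 | 64800.00 | 180000.00
horizontal leg | 3410.00 | 113.50 | 11.00 | 387035.00 | 37510.00
Σ | 7010.00 |  |  | 451835.00 | 217510.00
x̄ = 451835.00 / 7010.00 = 64.46 mm
ȳ = 217510.00 / 7010.00 = 31.03 mm

x̄ = 64.46 mm, ȳ = 31.03 mm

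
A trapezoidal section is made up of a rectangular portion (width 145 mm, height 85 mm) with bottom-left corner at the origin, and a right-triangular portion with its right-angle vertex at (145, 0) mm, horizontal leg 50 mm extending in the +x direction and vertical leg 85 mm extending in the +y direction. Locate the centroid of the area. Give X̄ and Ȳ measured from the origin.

rectangular portion: A = 145 × 85 = 12325.00, centroid at (72.50, 42.50).
triangular portion: A = ½·50·85 = 2125.00, centroid at (161.67, 28.33).
ΣA = 14450.00 mm², ΣAX̄ = 1237104.17 mm³, ΣAȲ = 584020.83 mm³.
X̄ = 1237104.17/14450.00 = 85.61 mm; Ȳ = 584020.83/14450.00 = 40.42 mm.

X̄ = 85.61 mm, Ȳ = 40.42 mm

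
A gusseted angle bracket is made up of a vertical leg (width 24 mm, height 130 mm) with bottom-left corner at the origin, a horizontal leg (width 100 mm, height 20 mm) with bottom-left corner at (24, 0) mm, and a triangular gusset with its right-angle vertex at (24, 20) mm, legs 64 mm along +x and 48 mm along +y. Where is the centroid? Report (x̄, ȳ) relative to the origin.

x̄ = 38.32 mm, ȳ = 41.78 mm

vertical leg: A = 24 × 130 = 3120.00, centroid at (12.00, 65.00).
horizontal leg: A = 100 × 20 = 2000.00, centroid at (74.00, 10.00).
gusset: A = ½·64·48 = 1536.00, centroid at (45.33, 36.00).
ΣA = 6656.00 mm², ΣAx̄ = 255072.00 mm³, ΣAȳ = 278096.00 mm³.
x̄ = 255072.00/6656.00 = 38.32 mm; ȳ = 278096.00/6656.00 = 41.78 mm.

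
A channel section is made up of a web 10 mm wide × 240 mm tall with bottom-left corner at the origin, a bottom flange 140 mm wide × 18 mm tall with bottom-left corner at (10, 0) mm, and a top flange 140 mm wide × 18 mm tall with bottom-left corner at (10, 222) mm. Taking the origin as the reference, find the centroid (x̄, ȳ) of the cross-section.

x̄ = 55.81 mm, ȳ = 120.00 mm

web: A = 10 × 240 = 2400.00, centroid at (5.00, 120.00).
bottom flange: A = 140 × 18 = 2520.00, centroid at (80.00, 9.00).
top flange: A = 140 × 18 = 2520.00, centroid at (80.00, 231.00).
ΣA = 7440.00 mm², ΣAx̄ = 415200.00 mm³, ΣAȳ = 892800.00 mm³.
x̄ = 415200.00/7440.00 = 55.81 mm; ȳ = 892800.00/7440.00 = 120.00 mm.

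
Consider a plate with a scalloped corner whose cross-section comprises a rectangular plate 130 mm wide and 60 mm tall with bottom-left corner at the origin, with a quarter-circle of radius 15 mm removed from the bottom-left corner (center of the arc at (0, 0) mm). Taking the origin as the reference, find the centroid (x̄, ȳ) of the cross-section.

plate: A = 130 × 60 = 7800.00, centroid at (65.00, 30.00).
removed quarter-circle: A = −¼π·15² = -176.71, centroid at (6.37, 6.37).
ΣA = 7623.29 mm²
ΣAx̄ = (7800.00)(65.00) + (-176.71)(6.37) = 505875.00 mm³
ΣAȳ = (7800.00)(30.00) + (-176.71)(6.37) = 232875.00 mm³
x̄ = 505875.00 / 7623.29 = 66.36 mm
ȳ = 232875.00 / 7623.29 = 30.55 mm

x̄ = 66.36 mm, ȳ = 30.55 mm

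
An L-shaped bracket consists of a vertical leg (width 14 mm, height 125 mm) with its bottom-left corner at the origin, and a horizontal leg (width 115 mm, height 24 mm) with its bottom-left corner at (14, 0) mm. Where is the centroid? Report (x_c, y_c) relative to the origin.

vertical leg: A = 14 × 125 = 1750.00, centroid at (7.00, 62.50).
horizontal leg: A = 115 × 24 = 2760.00, centroid at (71.50, 12.00).
ΣA = 4510.00 mm², ΣAx_c = 209590.00 mm³, ΣAy_c = 142495.00 mm³.
x_c = 209590.00/4510.00 = 46.47 mm; y_c = 142495.00/4510.00 = 31.60 mm.

x_c = 46.47 mm, y_c = 31.60 mm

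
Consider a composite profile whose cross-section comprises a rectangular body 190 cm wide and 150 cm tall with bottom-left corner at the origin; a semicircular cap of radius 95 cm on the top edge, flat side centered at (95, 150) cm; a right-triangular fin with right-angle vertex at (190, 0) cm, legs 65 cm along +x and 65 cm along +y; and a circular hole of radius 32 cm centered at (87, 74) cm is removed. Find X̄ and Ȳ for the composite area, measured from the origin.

Part | A | x̄ᵢ | ȳᵢ | A·x̄ᵢ | A·ȳᵢ
rectangular body | 28500.00 | 95.00 | 75.00 | 2707500.00 | 2137500.00
semicircular top | 14176.44 | 95.00 | 190.32 | 1346761.50 | 2698048.86
triangular fin | 2112.50 | 211.67 | 21.67 | 447145.83 | 45770.83
hole | -3216.99 | 87.00 | 74.00 | -279878.21 | -238057.32
Σ | 41571.95 |  |  | 4221529.13 | 4643262.37
X̄ = 4221529.13 / 41571.95 = 101.55 cm
Ȳ = 4643262.37 / 41571.95 = 111.69 cm

X̄ = 101.55 cm, Ȳ = 111.69 cm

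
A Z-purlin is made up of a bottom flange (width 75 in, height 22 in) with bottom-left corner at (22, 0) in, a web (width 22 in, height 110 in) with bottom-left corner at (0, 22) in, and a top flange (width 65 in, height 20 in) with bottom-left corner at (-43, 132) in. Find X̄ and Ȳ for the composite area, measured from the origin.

bottom flange: A = 75 × 22 = 1650.00, centroid at (59.50, 11.00).
web: A = 22 × 110 = 2420.00, centroid at (11.00, 77.00).
top flange: A = 65 × 20 = 1300.00, centroid at (-10.50, 142.00).
ΣA = 5370.00 in², ΣAX̄ = 111145.00 in³, ΣAȲ = 389090.00 in³.
X̄ = 111145.00/5370.00 = 20.70 in; Ȳ = 389090.00/5370.00 = 72.46 in.

X̄ = 20.70 in, Ȳ = 72.46 in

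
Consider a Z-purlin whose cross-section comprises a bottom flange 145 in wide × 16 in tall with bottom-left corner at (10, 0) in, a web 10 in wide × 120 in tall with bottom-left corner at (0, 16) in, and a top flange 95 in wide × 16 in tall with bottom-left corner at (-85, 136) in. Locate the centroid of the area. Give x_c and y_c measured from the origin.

x_c = 27.86 in, y_c = 65.21 in

bottom flange: A = 145 × 16 = 2320.00, centroid at (82.50, 8.00).
web: A = 10 × 120 = 1200.00, centroid at (5.00, 76.00).
top flange: A = 95 × 16 = 1520.00, centroid at (-37.50, 144.00).
ΣA = 5040.00 in²
ΣAx_c = (2320.00)(82.50) + (1200.00)(5.00) + (1520.00)(-37.50) = 140400.00 in³
ΣAy_c = (2320.00)(8.00) + (1200.00)(76.00) + (1520.00)(144.00) = 328640.00 in³
x_c = 140400.00 / 5040.00 = 27.86 in
y_c = 328640.00 / 5040.00 = 65.21 in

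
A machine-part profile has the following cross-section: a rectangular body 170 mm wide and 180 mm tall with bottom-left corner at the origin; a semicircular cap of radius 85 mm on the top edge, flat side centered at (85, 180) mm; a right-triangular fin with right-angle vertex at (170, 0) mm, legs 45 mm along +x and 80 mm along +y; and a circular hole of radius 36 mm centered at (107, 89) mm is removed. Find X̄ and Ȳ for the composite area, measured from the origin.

X̄ = 87.28 mm, Ȳ = 123.29 mm

rectangular body: A = 170 × 180 = 30600.00, centroid at (85.00, 90.00).
semicircular top: A = ½π·85² = 11349.00, centroid at (85.00, 216.08).
triangular fin: A = ½·45·80 = 1800.00, centroid at (185.00, 26.67).
hole: A = −π·36² = -4071.50, centroid at (107.00, 89.00).
ΣA = 39677.50 mm²
ΣAX̄ = (30600.00)(85.00) + (11349.00)(85.00) + (1800.00)(185.00) + (-4071.50)(107.00) = 3463014.36 mm³
ΣAȲ = (30600.00)(90.00) + (11349.00)(216.08) + (1800.00)(26.67) + (-4071.50)(89.00) = 4891873.43 mm³
X̄ = 3463014.36 / 39677.50 = 87.28 mm
Ȳ = 4891873.43 / 39677.50 = 123.29 mm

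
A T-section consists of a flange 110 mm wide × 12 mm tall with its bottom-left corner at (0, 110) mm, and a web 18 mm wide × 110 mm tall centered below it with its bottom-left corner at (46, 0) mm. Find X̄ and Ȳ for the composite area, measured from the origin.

X̄ = 55.00 mm, Ȳ = 79.40 mm

web: A = 18 × 110 = 1980.00, centroid at (55.00, 55.00).
flange: A = 110 × 12 = 1320.00, centroid at (55.00, 116.00).
ΣA = 3300.00 mm², ΣAX̄ = 181500.00 mm³, ΣAȲ = 262020.00 mm³.
X̄ = 181500.00/3300.00 = 55.00 mm; Ȳ = 262020.00/3300.00 = 79.40 mm.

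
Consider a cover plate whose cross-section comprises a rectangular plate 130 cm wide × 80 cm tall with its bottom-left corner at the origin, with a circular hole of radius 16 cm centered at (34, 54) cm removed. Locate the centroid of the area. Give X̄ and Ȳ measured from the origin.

Part | A | x̄ᵢ | ȳᵢ | A·x̄ᵢ | A·ȳᵢ
plate | 10400.00 | 65.00 | 40.00 | 676000.00 | 416000.00
hole | -804.25 | 34.00 | 54.00 | -27344.42 | -43429.38
Σ | 9595.75 |  |  | 648655.58 | 372570.62
X̄ = 648655.58 / 9595.75 = 67.60 cm
Ȳ = 372570.62 / 9595.75 = 38.83 cm

X̄ = 67.60 cm, Ȳ = 38.83 cm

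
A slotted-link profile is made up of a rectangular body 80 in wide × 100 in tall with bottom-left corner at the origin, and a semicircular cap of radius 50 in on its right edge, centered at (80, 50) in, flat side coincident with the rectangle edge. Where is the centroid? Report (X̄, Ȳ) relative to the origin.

rectangular body: A = 80 × 100 = 8000.00, centroid at (40.00, 50.00).
semicircular end: A = ½π·50² = 3926.99, centroid at (101.22, 50.00).
ΣA = 11926.99 in²
ΣAX̄ = (8000.00)(40.00) + (3926.99)(101.22) = 717492.60 in³
ΣAȲ = (8000.00)(50.00) + (3926.99)(50.00) = 596349.54 in³
X̄ = 717492.60 / 11926.99 = 60.16 in
Ȳ = 596349.54 / 11926.99 = 50.00 in

X̄ = 60.16 in, Ȳ = 50.00 in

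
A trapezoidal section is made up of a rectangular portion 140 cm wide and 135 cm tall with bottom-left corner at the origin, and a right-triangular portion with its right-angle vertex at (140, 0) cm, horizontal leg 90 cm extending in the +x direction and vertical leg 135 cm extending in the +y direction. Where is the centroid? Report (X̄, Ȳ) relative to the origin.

rectangular portion: A = 140 × 135 = 18900.00, centroid at (70.00, 67.50).
triangular portion: A = ½·90·135 = 6075.00, centroid at (170.00, 45.00).
ΣA = 24975.00 cm²
ΣAX̄ = (18900.00)(70.00) + (6075.00)(170.00) = 2355750.00 cm³
ΣAȲ = (18900.00)(67.50) + (6075.00)(45.00) = 1549125.00 cm³
X̄ = 2355750.00 / 24975.00 = 94.32 cm
Ȳ = 1549125.00 / 24975.00 = 62.03 cm

X̄ = 94.32 cm, Ȳ = 62.03 cm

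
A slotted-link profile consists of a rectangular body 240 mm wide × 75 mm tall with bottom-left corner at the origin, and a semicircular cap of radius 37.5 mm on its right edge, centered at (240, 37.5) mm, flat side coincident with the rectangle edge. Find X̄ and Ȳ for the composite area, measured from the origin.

X̄ = 134.86 mm, Ȳ = 37.50 mm

rectangular body: A = 240 × 75 = 18000.00, centroid at (120.00, 37.50).
semicircular end: A = ½π·37.5² = 2208.93, centroid at (255.92, 37.50).
ΣA = 20208.93 mm²
ΣAX̄ = (18000.00)(120.00) + (2208.93)(255.92) = 2725300.01 mm³
ΣAȲ = (18000.00)(37.50) + (2208.93)(37.50) = 757834.96 mm³
X̄ = 2725300.01 / 20208.93 = 134.86 mm
Ȳ = 757834.96 / 20208.93 = 37.50 mm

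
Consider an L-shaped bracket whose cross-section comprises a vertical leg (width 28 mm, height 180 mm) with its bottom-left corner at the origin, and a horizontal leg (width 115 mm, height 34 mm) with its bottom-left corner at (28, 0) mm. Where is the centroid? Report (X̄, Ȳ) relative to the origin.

X̄ = 45.24 mm, Ȳ = 58.11 mm

vertical leg: A = 28 × 180 = 5040.00, centroid at (14.00, 90.00).
horizontal leg: A = 115 × 34 = 3910.00, centroid at (85.50, 17.00).
ΣA = 8950.00 mm²
ΣAX̄ = (5040.00)(14.00) + (3910.00)(85.50) = 404865.00 mm³
ΣAȲ = (5040.00)(90.00) + (3910.00)(17.00) = 520070.00 mm³
X̄ = 404865.00 / 8950.00 = 45.24 mm
Ȳ = 520070.00 / 8950.00 = 58.11 mm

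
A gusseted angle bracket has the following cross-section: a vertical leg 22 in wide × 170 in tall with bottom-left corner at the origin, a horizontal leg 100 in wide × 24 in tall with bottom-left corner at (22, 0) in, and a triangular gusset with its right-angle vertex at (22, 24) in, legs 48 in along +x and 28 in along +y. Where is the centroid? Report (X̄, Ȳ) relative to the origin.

X̄ = 35.16 in, Ȳ = 54.18 in

vertical leg: A = 22 × 170 = 3740.00, centroid at (11.00, 85.00).
horizontal leg: A = 100 × 24 = 2400.00, centroid at (72.00, 12.00).
gusset: A = ½·48·28 = 672.00, centroid at (38.00, 33.33).
ΣA = 6812.00 in²
ΣAX̄ = (3740.00)(11.00) + (2400.00)(72.00) + (672.00)(38.00) = 239476.00 in³
ΣAȲ = (3740.00)(85.00) + (2400.00)(12.00) + (672.00)(33.33) = 369100.00 in³
X̄ = 239476.00 / 6812.00 = 35.16 in
Ȳ = 369100.00 / 6812.00 = 54.18 in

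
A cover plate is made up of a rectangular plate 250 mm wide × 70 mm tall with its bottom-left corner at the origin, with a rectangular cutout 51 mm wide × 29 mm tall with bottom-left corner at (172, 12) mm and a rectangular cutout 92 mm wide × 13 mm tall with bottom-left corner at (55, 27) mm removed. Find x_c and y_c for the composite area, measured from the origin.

x_c = 119.70 mm, y_c = 35.97 mm

plate: A = 250 × 70 = 17500.00, centroid at (125.00, 35.00).
hole 1: A = −(51 × 29) = -1479.00, centroid at (197.50, 26.50).
hole 2: A = −(92 × 13) = -1196.00, centroid at (101.00, 33.50).
ΣA = 14825.00 mm²
ΣAx_c = (17500.00)(125.00) + (-1479.00)(197.50) + (-1196.00)(101.00) = 1774601.50 mm³
ΣAy_c = (17500.00)(35.00) + (-1479.00)(26.50) + (-1196.00)(33.50) = 533240.50 mm³
x_c = 1774601.50 / 14825.00 = 119.70 mm
y_c = 533240.50 / 14825.00 = 35.97 mm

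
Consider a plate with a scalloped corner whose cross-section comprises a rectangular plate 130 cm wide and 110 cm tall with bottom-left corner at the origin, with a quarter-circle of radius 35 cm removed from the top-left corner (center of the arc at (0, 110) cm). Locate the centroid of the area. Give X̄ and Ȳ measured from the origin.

Part | A | x̄ᵢ | ȳᵢ | A·x̄ᵢ | A·ȳᵢ
plate | 14300.00 | 65.00 | 55.00 | 929500.00 | 786500.00
removed quarter-circle | -962.11 | 14.85 | 95.15 | -14291.67 | -91540.74
Σ | 13337.89 |  |  | 915208.33 | 694959.26
X̄ = 915208.33 / 13337.89 = 68.62 cm
Ȳ = 694959.26 / 13337.89 = 52.10 cm

X̄ = 68.62 cm, Ȳ = 52.10 cm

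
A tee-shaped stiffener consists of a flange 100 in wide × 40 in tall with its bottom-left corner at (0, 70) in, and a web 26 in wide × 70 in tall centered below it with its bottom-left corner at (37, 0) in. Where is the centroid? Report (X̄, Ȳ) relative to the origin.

X̄ = 50.00 in, Ȳ = 72.80 in

web: A = 26 × 70 = 1820.00, centroid at (50.00, 35.00).
flange: A = 100 × 40 = 4000.00, centroid at (50.00, 90.00).
ΣA = 5820.00 in²
ΣAX̄ = (1820.00)(50.00) + (4000.00)(50.00) = 291000.00 in³
ΣAȲ = (1820.00)(35.00) + (4000.00)(90.00) = 423700.00 in³
X̄ = 291000.00 / 5820.00 = 50.00 in
Ȳ = 423700.00 / 5820.00 = 72.80 in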